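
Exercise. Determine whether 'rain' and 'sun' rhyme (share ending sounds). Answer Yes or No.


Rime (stressed vowel + following sounds) of 'rain': -ain = /eɪn/
Rime of 'sun': -un = /ʌn/
/eɪn/ and /ʌn/ are different ending sounds, so the words do not rhyme.

No


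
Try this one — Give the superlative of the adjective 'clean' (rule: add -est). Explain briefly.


Apply superlative formation (add -est): 'clean' -> 'cleanest'.

cleanest


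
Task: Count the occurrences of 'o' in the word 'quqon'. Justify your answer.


Letter 'o' in 'quqon': found at position(s) 4 = 1 occurrence(s).

1


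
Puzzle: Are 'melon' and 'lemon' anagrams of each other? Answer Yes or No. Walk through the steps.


Sorted letters of 'melon': 'elmno'
Sorted letters of 'lemon': 'elmno'
They match.

Yes


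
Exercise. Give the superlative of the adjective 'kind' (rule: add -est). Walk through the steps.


Apply superlative formation (add -est): 'kind' -> 'kindest'.

kindest


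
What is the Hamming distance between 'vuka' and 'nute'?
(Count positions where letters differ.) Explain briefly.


Alignment:
Position 1: 'v' vs 'n' = DIFFER
Position 2: 'u' vs 'u' = match
Position 3: 'k' vs 't' = DIFFER
Position 4: 'a' vs 'e' = DIFFER
Total differences: 3

3


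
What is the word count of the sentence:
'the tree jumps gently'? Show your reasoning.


Split into words: the | tree | jumps | gently = 4 words.

4


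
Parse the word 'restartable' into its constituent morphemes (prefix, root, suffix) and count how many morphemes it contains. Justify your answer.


Step 1: Identify prefix: 're' (meaning: again)
Step 2: Identify root: 'start'
Step 3: Identify suffix(es): 'able'
Decomposition: re- (prefix: again) + start (root) + -able (suffix: capable of)
Total morphemes: 3

3 morphemes (re- (prefix: again) + start (root) + -able (suffix: capable of))


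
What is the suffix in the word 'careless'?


The word 'careless' = 'care' (root) + '-less' (suffix). The suffix is '-less'.

less


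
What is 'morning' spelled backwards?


Reverse 'morning' character by character: 'gninrom'.

gninrom


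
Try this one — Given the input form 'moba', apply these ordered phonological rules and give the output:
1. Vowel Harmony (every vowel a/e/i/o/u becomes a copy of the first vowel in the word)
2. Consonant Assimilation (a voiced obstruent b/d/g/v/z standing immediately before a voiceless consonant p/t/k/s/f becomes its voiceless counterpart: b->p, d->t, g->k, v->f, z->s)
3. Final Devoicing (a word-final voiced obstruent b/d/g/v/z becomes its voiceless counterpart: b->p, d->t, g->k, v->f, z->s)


Starting form: 'moba'
Rule 1: Vowel Harmony: all vowels become 'o' (matching first vowel). 'moba' -> 'mobo'
Rule 2: Consonant Assimilation: no voiced obstruent (b/d/g/v/z) stands immediately before a voiceless consonant (p/t/k/s/f). No change.
Rule 3: Final Devoicing: the word ends in the vowel 'o', not a consonant. No change.
Final form: 'mobo'

mobo


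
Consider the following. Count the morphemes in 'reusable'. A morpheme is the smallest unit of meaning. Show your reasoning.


Decomposition: re- (prefix) + use (root) + -able (suffix) = 3 morpheme(s)

3 morphemes


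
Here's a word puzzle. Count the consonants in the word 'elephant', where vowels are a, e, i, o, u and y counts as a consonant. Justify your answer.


Consonants in 'elephant': l, p, h, n, t = 5 consonants.

5


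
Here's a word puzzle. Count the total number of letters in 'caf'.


Spell out 'caf' and number each letter: c(1), a(2), f(3). Total: 3 letters.

3


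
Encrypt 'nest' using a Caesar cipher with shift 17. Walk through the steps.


Shift each letter by 17: n -> e, e -> v, s -> j, t -> k. Result: 'evjk'.

evjk


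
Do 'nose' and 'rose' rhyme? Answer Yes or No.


Rime (stressed vowel + following sounds) of 'nose': -ose = /oʊz/
Rime of 'rose': -ose = /oʊz/
/oʊz/ and /oʊz/ are the same ending sound, so the words rhyme.

Yes


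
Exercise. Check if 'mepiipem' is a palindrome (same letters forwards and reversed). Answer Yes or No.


Forward: 'mepiipem'
Reversed: 'mepiipem'
They are identical.

Yes


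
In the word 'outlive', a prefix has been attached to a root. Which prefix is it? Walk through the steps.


The word 'outlive' = 'out' (prefix) + 'live' (root). The prefix is 'out'.

out


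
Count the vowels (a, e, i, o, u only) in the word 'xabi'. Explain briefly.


Vowels in 'xabi': a, i = 2 vowels.

2


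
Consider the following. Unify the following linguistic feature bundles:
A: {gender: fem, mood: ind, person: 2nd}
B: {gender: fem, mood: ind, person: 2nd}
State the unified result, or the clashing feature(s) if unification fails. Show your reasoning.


Compare features:
gender: A=fem vs B=fem -> unified: fem
mood: A=ind vs B=ind -> unified: ind
person: A=2nd vs B=2nd -> unified: 2nd
No clashes found.

Unified: {gender: fem, mood: ind, person: 2nd}


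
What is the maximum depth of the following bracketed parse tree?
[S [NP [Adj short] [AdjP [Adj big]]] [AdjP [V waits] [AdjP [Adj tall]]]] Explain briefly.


Count bracket nesting levels:
'[' at pos 0: depth = 1
'[' at pos 3: depth = 2
'[' at pos 7: depth = 3
'[' at pos 19: depth = 3
'[' at pos 25: depth = 4
'[' at pos 37: depth = 2
'[' at pos 43: depth = 3
'[' at pos 53: depth = 3
'[' at pos 59: depth = 4
Maximum depth reached: 4

4


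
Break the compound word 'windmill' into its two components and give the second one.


Split 'windmill' into 'wind' + 'mill'. The second part is 'mill'.

mill


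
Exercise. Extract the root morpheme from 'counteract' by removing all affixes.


Remove prefix 'counter' from 'counteract' to get root 'act'.

act


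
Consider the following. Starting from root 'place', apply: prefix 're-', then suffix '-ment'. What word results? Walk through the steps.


Step 1: Add prefix 're-' to 'place' = 'replace'
Step 2: Add suffix '-ment' to 'replace' = 'replacement'

replacement


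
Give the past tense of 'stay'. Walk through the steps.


Apply rule: Add -ed. 'stay' becomes 'stayed'.

stayed


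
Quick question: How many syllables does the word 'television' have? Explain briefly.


Break 'television' into syllables: tel-e-vi-sion -> tel | e | vi | sion = 4 syllables

4 syllables


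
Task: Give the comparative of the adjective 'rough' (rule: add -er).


Apply comparative formation (add -er): 'rough' -> 'rougher'.

rougher


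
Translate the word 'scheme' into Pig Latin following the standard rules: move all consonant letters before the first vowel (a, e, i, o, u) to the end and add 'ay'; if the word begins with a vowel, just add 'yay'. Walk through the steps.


'scheme': move consonant cluster 'sch' to end and add 'ay': 'emeschay'.

emeschay


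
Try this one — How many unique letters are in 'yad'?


Unique letters in 'yad': {a, d, y} = 3 distinct letters.

3


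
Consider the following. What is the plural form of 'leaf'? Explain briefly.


Apply rule: Change -f to -ves. 'leaf' becomes 'leaves'.

leaves


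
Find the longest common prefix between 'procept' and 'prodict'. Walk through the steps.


Compare from the start: 3 characters match: 'pro'. Mismatch at position 4: 'c' vs 'd'.

pro


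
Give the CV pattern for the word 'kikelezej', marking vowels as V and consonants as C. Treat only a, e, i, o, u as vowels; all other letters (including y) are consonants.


Letter mapping: k = C, i = V, k = C, e = V, l = C, e = V, z = C, e = V, j = C.

CVCVCVCVC


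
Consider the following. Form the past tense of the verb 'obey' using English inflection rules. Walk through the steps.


Apply rule: Add -ed. 'obey' becomes 'obeyed'.

obeyed


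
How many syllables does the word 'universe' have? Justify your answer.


Break 'universe' into syllables: u-ni-verse -> u | ni | verse = 3 syllables

3 syllables


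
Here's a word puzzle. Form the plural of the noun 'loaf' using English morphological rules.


Apply rule: Change -f to -ves. 'loaf' becomes 'loaves'.

loaves


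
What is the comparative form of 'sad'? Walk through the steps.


Apply comparative formation (double final consonant, add -er): 'sad' -> 'sadder'.

sadder


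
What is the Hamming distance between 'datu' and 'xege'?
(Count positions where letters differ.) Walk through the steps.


Alignment:
Position 1: 'd' vs 'x' = DIFFER
Position 2: 'a' vs 'e' = DIFFER
Position 3: 't' vs 'g' = DIFFER
Position 4: 'u' vs 'e' = DIFFER
Total differences: 4

4


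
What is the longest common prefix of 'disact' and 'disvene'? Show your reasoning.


Compare from the start: 3 characters match: 'dis'. Mismatch at position 4: 'a' vs 'v'.

dis


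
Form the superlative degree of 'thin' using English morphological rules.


Apply superlative formation (double final consonant, add -est): 'thin' -> 'thinnest'.

thinnest


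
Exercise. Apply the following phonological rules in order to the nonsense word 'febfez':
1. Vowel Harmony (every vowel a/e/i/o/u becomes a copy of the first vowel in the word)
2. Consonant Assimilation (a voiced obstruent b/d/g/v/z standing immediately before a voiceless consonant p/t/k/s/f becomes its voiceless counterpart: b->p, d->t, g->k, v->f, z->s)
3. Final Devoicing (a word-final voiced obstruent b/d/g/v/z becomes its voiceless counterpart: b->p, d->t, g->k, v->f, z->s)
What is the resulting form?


Starting form: 'febfez'
Rule 1: Vowel Harmony: all vowels already match. No change.
Rule 2: Consonant Assimilation: voiced obstruent before voiceless consonant becomes voiceless ('bf' -> 'pf'). 'febfez' -> 'fepfez'
Rule 3: Final Devoicing: word-final voiced obstruent 'z' becomes voiceless 's'. 'fepfez' -> 'fepfes'
Final form: 'fepfes'

fepfes


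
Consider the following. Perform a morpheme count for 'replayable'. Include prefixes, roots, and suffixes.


Decomposition: re- (prefix) + play (root) + -able (suffix) = 3 morpheme(s)

3 morphemes


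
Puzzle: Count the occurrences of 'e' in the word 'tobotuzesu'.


Letter 'e' in 'tobotuzesu': found at position(s) 8 = 1 occurrence(s).

1


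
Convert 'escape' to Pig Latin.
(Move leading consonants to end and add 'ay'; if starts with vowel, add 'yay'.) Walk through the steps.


'escape' starts with a vowel, so add 'yay': 'escapeyay'.

escapeyay


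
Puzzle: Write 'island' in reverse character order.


Reverse 'island' character by character: 'dnalsi'.

dnalsi


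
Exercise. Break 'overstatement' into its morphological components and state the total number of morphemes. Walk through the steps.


Step 1: Identify prefix: 'over' (meaning: excessively)
Step 2: Identify root: 'state'
Step 3: Identify suffix(es): 'ment'
Decomposition: over- (prefix: excessively) + state (root) + -ment (suffix: action/result)
Total morphemes: 3

3 morphemes (over- (prefix: excessively) + state (root) + -ment (suffix: action/result))


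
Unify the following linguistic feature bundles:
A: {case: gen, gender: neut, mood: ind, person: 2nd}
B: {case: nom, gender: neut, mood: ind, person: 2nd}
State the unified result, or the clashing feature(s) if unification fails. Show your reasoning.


Compare features:
case: A=gen vs B=nom -> CLASH
gender: A=neut vs B=neut -> unified: neut
mood: A=ind vs B=ind -> unified: ind
person: A=2nd vs B=2nd -> unified: 2nd
Clash detected on feature 'case' (gen vs nom); unification fails.

CLASH on 'case' (gen vs nom)


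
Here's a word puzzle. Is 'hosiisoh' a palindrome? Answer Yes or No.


Forward: 'hosiisoh'
Reversed: 'hosiisoh'
They are identical.

Yes


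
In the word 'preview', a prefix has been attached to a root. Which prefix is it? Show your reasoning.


The word 'preview' = 'pre' (prefix) + 'view' (root). The prefix is 'pre'.

pre


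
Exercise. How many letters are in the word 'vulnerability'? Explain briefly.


Spell out 'vulnerability' and number each letter: v(1), u(2), l(3), n(4), e(5), r(6), a(7), b(8), i(9), l(10), i(11), t(12), y(13). Total: 13 letters.

13


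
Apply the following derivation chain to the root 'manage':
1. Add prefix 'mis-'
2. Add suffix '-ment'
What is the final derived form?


Step 1: Add prefix 'mis-' to 'manage' = 'mismanage'
Step 2: Add suffix '-ment' to 'mismanage' = 'mismanagement'

mismanagement


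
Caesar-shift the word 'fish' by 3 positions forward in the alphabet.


Shift each letter by 3: f -> i, i -> l, s -> v, h -> k. Result: 'ilvk'.

ilvk


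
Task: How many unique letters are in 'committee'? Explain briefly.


Unique letters in 'committee': {c, e, i, m, o, t} = 6 distinct letters.

6


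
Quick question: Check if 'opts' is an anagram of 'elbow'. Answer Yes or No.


Sorted letters of 'opts': 'opst'
Sorted letters of 'elbow': 'below'
They do not match.

No


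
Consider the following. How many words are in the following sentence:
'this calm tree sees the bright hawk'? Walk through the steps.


Split into words: this | calm | tree | sees | the | bright | hawk = 7 words.

7


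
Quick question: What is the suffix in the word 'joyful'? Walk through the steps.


The word 'joyful' = 'joy' (root) + '-ful' (suffix). The suffix is '-ful'.

ful


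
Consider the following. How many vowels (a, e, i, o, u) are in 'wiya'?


Vowels in 'wiya': i, a = 2 vowels.

2


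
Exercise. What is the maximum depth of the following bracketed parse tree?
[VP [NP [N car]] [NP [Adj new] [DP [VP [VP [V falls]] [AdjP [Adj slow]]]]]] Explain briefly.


Count bracket nesting levels:
'[' at pos 0: depth = 1
'[' at pos 4: depth = 2
'[' at pos 8: depth = 3
'[' at pos 17: depth = 2
'[' at pos 21: depth = 3
'[' at pos 31: depth = 3
'[' at pos 35: depth = 4
'[' at pos 39: depth = 5
'[' at pos 43: depth = 6
'[' at pos 54: depth = 5
'[' at pos 60: depth = 6
Maximum depth reached: 6

6


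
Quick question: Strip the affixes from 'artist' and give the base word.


Remove suffix '-ist' from 'artist' to get root 'art'.

art


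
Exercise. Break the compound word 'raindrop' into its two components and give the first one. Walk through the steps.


Split 'raindrop' into 'rain' + 'drop'. The first part is 'rain'.

rain


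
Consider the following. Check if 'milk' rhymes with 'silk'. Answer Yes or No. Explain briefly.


Rime (stressed vowel + following sounds) of 'milk': -ilk = /ɪlk/
Rime of 'silk': -ilk = /ɪlk/
/ɪlk/ and /ɪlk/ are the same ending sound, so the words rhyme.

Yes


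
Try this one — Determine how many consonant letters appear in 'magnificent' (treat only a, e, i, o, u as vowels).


Consonants in 'magnificent': m, g, n, f, c, n, t = 7 consonants.

7


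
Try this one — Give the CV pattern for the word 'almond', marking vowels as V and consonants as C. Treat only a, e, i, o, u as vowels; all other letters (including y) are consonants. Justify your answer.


Letter mapping: a = V, l = C, m = C, o = V, n = C, d = C.

VCCVCC


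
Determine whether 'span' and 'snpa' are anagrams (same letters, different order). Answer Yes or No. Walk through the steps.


Sorted letters of 'span': 'anps'
Sorted letters of 'snpa': 'anps'
They match.

Yes


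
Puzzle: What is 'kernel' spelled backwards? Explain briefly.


Reverse 'kernel' character by character: 'lenrek'.

lenrek


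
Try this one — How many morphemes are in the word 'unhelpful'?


Decomposition: un- (prefix) + help (root) + -ful (suffix) = 3 morpheme(s)

3 morphemes


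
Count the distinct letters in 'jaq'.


Unique letters in 'jaq': {a, j, q} = 3 distinct letters.

3


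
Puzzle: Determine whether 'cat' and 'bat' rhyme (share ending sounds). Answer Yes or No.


Rime (stressed vowel + following sounds) of 'cat': -at = /æt/
Rime of 'bat': -at = /æt/
/æt/ and /æt/ are the same ending sound, so the words rhyme.

Yes


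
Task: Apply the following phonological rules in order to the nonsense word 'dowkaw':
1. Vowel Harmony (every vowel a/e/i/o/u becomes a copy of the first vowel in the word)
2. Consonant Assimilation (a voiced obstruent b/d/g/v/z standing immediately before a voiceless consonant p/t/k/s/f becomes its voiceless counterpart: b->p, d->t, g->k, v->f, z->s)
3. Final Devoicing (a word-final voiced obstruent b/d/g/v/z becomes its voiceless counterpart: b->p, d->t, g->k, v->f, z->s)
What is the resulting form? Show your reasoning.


Starting form: 'dowkaw'
Rule 1: Vowel Harmony: all vowels become 'o' (matching first vowel). 'dowkaw' -> 'dowkow'
Rule 2: Consonant Assimilation: no voiced obstruent (b/d/g/v/z) stands immediately before a voiceless consonant (p/t/k/s/f). No change.
Rule 3: Final Devoicing: final consonant 'w' is not one of the voiced obstruents b/d/g/v/z. No change.
Final form: 'dowkow'

dowkow


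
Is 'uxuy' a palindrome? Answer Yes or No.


Forward: 'uxuy'
Reversed: 'yuxu'
They differ.

No


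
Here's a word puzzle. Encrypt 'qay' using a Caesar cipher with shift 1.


Shift each letter by 1: q -> r, a -> b, y -> z. Result: 'rbz'.

rbz


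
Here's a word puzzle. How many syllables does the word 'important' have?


Break 'important' into syllables: im-por-tant -> im | por | tant = 3 syllables

3 syllables


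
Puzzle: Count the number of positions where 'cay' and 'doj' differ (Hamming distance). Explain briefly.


Alignment:
Position 1: 'c' vs 'd' = DIFFER
Position 2: 'a' vs 'o' = DIFFER
Position 3: 'y' vs 'j' = DIFFER
Total differences: 3

3


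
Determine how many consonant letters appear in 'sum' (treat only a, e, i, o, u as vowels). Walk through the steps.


Consonants in 'sum': s, m = 2 consonants.

2


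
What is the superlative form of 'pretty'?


Apply superlative formation (consonant + y: change y to i, add -est): 'pretty' -> 'prettiest'.

prettiest


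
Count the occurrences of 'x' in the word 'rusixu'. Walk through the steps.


Letter 'x' in 'rusixu': found at position(s) 5 = 1 occurrence(s).

1


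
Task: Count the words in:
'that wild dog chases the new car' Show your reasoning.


Split into words: that | wild | dog | chases | the | new | car = 7 words.

7


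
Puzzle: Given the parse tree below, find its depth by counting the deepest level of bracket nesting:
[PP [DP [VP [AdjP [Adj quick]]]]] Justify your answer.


Count bracket nesting levels:
'[' at pos 0: depth = 1
'[' at pos 4: depth = 2
'[' at pos 8: depth = 3
'[' at pos 12: depth = 4
'[' at pos 18: depth = 5
Maximum depth reached: 5

5


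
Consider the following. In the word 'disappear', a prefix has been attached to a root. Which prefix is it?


The word 'disappear' = 'dis' (prefix) + 'appear' (root). The prefix is 'dis'.

dis


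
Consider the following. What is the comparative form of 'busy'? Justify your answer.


Apply comparative formation (consonant + y: change y to i, add -er): 'busy' -> 'busier'.

busier


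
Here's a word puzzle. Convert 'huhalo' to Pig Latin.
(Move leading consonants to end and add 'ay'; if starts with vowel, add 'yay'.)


'huhalo': move consonant cluster 'h' to end and add 'ay': 'uhalohay'.

uhalohay


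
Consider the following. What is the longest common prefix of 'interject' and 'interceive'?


Compare from the start: 5 characters match: 'inter'. Mismatch at position 6: 'j' vs 'c'.

inter


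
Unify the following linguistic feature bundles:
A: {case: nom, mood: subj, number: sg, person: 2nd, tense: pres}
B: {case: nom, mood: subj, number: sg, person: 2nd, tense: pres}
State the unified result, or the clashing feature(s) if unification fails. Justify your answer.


Compare features:
case: A=nom vs B=nom -> unified: nom
mood: A=subj vs B=subj -> unified: subj
number: A=sg vs B=sg -> unified: sg
person: A=2nd vs B=2nd -> unified: 2nd
tense: A=pres vs B=pres -> unified: pres
No clashes found.

Unified: {case: nom, mood: subj, number: sg, person: 2nd, tense: pres}


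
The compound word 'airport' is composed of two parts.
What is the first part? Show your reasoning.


Split 'airport' into 'air' + 'port'. The first part is 'air'.

air


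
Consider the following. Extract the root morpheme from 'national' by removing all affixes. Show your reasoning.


Remove suffix '-al' from 'national' to get root 'nation'.

nation


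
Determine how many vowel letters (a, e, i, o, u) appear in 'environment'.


Vowels in 'environment': e, i, o, e = 4 vowels.

4


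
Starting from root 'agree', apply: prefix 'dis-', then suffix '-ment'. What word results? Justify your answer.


Step 1: Add prefix 'dis-' to 'agree' = 'disagree'
Step 2: Add suffix '-ment' to 'disagree' = 'disagreement'

disagreement


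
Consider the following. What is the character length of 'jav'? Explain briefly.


Spell out 'jav' and number each letter: j(1), a(2), v(3). Total: 3 letters.

3


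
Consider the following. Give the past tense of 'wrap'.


Apply rule: Double final consonant and add -ed. 'wrap' becomes 'wrapped'.

wrapped


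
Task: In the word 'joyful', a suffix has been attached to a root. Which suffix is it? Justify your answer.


The word 'joyful' = 'joy' (root) + '-ful' (suffix). The suffix is '-ful'.

ful


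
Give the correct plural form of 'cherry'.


Apply rule: Change -y to -ies (consonant + y). 'cherry' becomes 'cherries'.

cherries


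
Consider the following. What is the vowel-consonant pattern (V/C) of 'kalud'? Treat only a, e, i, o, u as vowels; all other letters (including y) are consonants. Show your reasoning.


Letter mapping: k = C, a = V, l = C, u = V, d = C.

CVCVC


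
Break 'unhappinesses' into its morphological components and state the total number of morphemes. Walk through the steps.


Step 1: Identify prefix: 'un' (meaning: not/reverse)
Step 2: Identify root: 'happy'
Step 3: Identify suffix(es): 'ness, es'
Decomposition: un- (prefix: not/reverse) + happy (root) + -ness (suffix: state of) + -es (plural)
Total morphemes: 4

4 morphemes (un- (prefix: not/reverse) + happy (root) + -ness (suffix: state of) + -es (plural))


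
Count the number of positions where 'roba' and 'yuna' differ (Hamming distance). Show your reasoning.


Alignment:
Position 1: 'r' vs 'y' = DIFFER
Position 2: 'o' vs 'u' = DIFFER
Position 3: 'b' vs 'n' = DIFFER
Position 4: 'a' vs 'a' = match
Total differences: 3

3


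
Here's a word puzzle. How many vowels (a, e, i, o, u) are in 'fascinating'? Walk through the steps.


Vowels in 'fascinating': a, i, a, i = 4 vowels.

4


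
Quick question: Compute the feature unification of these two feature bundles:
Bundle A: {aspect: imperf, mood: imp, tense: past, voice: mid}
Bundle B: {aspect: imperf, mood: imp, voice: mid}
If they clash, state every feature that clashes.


Compare features:
aspect: A=imperf vs B=imperf -> unified: imperf
mood: A=imp vs B=imp -> unified: imp
tense: A=past vs B=_ -> unified: past
voice: A=mid vs B=mid -> unified: mid
No clashes found.

Unified: {aspect: imperf, mood: imp, tense: past, voice: mid}


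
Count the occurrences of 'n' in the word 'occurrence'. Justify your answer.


Letter 'n' in 'occurrence': found at position(s) 8 = 1 occurrence(s).

1


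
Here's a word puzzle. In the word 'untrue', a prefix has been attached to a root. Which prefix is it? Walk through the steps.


The word 'untrue' = 'un' (prefix) + 'true' (root). The prefix is 'un'.

un


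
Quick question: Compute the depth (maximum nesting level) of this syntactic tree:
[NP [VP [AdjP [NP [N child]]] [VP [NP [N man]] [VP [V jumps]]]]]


Count bracket nesting levels:
'[' at pos 0: depth = 1
'[' at pos 4: depth = 2
'[' at pos 8: depth = 3
'[' at pos 14: depth = 4
'[' at pos 18: depth = 5
'[' at pos 30: depth = 3
'[' at pos 34: depth = 4
'[' at pos 38: depth = 5
'[' at pos 47: depth = 4
'[' at pos 51: depth = 5
Maximum depth reached: 5

5


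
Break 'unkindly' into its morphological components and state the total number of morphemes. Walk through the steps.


Step 1: Identify prefix: 'un' (meaning: not/reverse)
Step 2: Identify root: 'kind'
Step 3: Identify suffix(es): 'ly'
Decomposition: un- (prefix: not/reverse) + kind (root) + -ly (suffix: in manner of)
Total morphemes: 3

3 morphemes (un- (prefix: not/reverse) + kind (root) + -ly (suffix: in manner of))


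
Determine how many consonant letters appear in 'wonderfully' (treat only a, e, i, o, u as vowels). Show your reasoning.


Consonants in 'wonderfully': w, n, d, r, f, l, l, y = 8 consonants.

8


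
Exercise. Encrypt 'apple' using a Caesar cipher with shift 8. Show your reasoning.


Shift each letter by 8: a -> i, p -> x, p -> x, l -> t, e -> m. Result: 'ixxtm'.

ixxtm


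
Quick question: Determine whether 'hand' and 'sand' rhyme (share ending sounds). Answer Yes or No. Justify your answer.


Rime (stressed vowel + following sounds) of 'hand': -and = /ænd/
Rime of 'sand': -and = /ænd/
/ænd/ and /ænd/ are the same ending sound, so the words rhyme.

Yes


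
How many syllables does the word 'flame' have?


Break 'flame' into syllables: flame -> flame = 1 syllable

1 syllable


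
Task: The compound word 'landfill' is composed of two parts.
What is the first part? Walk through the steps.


Split 'landfill' into 'land' + 'fill'. The first part is 'land'.

land


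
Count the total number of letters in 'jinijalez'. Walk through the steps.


Spell out 'jinijalez' and number each letter: j(1), i(2), n(3), i(4), j(5), a(6), l(7), e(8), z(9). Total: 9 letters.

9


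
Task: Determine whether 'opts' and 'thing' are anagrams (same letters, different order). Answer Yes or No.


Sorted letters of 'opts': 'opst'
Sorted letters of 'thing': 'ghint'
They do not match.

No


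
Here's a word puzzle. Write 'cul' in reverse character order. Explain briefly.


Reverse 'cul' character by character: 'luc'.

luc


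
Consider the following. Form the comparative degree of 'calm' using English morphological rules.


Apply comparative formation (add -er): 'calm' -> 'calmer'.

calmer


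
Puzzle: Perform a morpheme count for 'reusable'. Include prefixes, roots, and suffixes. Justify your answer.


Decomposition: re- (prefix) + use (root) + -able (suffix) = 3 morpheme(s)

3 morphemes


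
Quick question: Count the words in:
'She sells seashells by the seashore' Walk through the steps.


Split into words: She | sells | seashells | by | the | seashore = 6 words.

6


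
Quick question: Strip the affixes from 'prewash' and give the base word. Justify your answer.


Remove prefix 'pre' from 'prewash' to get root 'wash'.

wash


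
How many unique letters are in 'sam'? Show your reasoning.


Unique letters in 'sam': {a, m, s} = 3 distinct letters.

3


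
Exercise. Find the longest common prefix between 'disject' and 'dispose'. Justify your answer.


Compare from the start: 3 characters match: 'dis'. Mismatch at position 4: 'j' vs 'p'.

dis


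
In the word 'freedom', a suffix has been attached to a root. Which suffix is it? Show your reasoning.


The word 'freedom' = 'free' (root) + '-dom' (suffix). The suffix is '-dom'.

dom


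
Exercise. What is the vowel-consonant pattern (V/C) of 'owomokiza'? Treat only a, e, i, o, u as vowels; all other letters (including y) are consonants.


Letter mapping: o = V, w = C, o = V, m = C, o = V, k = C, i = V, z = C, a = V.

VCVCVCVCV


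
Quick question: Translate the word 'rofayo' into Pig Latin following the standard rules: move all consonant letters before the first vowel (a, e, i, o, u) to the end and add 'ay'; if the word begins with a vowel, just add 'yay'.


'rofayo': move consonant cluster 'r' to end and add 'ay': 'ofayoray'.

ofayoray


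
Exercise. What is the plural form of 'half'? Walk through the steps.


Apply rule: Change -f to -ves. 'half' becomes 'halves'.

halves


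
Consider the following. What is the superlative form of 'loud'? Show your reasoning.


Apply superlative formation (add -est): 'loud' -> 'loudest'.

loudest


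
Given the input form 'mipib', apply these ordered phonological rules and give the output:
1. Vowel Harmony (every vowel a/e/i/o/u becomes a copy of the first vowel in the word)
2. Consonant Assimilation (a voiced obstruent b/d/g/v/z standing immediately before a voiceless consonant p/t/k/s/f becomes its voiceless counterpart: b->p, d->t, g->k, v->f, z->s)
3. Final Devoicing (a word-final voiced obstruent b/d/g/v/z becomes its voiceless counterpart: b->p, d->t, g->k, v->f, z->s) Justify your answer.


Starting form: 'mipib'
Rule 1: Vowel Harmony: all vowels already match. No change.
Rule 2: Consonant Assimilation: no voiced obstruent (b/d/g/v/z) stands immediately before a voiceless consonant (p/t/k/s/f). No change.
Rule 3: Final Devoicing: word-final voiced obstruent 'b' becomes voiceless 'p'. 'mipib' -> 'mipip'
Final form: 'mipip'

mipip


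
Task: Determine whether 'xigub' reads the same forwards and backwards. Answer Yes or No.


Forward: 'xigub'
Reversed: 'bugix'
They differ.

No


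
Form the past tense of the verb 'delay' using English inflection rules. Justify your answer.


Apply rule: Add -ed. 'delay' becomes 'delayed'.

delayed


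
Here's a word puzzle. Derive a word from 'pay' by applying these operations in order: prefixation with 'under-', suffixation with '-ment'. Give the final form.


Step 1: Add prefix 'under-' to 'pay' = 'underpay'
Step 2: Add suffix '-ment' to 'underpay' = 'underpayment'

underpayment


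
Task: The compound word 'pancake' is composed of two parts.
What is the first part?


Split 'pancake' into 'pan' + 'cake'. The first part is 'pan'.

pan


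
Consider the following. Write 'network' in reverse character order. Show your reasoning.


Reverse 'network' character by character: 'krowten'.

krowten


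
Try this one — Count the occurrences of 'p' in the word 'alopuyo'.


Letter 'p' in 'alopuyo': found at position(s) 4 = 1 occurrence(s).

1


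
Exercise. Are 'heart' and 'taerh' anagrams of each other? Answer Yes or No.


Sorted letters of 'heart': 'aehrt'
Sorted letters of 'taerh': 'aehrt'
They match.

Yes


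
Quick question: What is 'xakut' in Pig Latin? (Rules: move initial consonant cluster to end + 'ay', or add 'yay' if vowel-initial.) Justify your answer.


'xakut': move consonant cluster 'x' to end and add 'ay': 'akutxay'.

akutxay


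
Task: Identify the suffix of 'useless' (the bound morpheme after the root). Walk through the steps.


The word 'useless' = 'use' (root) + '-less' (suffix). The suffix is '-less'.

less


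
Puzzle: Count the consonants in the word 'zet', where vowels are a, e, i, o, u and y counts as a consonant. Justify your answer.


Consonants in 'zet': z, t = 2 consonants.

2


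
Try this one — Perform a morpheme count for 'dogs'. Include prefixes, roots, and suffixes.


Decomposition: dog (root) + -s (plural) = 2 morpheme(s)

2 morphemes


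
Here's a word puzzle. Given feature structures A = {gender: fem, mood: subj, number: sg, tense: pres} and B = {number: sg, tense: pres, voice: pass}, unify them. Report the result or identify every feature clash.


Compare features:
gender: A=fem vs B=_ -> unified: fem
mood: A=subj vs B=_ -> unified: subj
number: A=sg vs B=sg -> unified: sg
tense: A=pres vs B=pres -> unified: pres
voice: A=_ vs B=pass -> unified: pass
No clashes found.

Unified: {gender: fem, mood: subj, number: sg, tense: pres, voice: pass}


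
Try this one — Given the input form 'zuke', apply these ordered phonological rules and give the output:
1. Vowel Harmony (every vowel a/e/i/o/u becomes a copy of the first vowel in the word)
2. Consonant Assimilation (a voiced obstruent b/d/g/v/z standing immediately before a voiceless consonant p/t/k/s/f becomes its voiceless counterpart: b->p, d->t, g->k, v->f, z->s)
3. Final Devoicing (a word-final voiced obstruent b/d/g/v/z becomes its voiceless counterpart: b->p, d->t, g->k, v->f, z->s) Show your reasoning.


Starting form: 'zuke'
Rule 1: Vowel Harmony: all vowels become 'u' (matching first vowel). 'zuke' -> 'zuku'
Rule 2: Consonant Assimilation: no voiced obstruent (b/d/g/v/z) stands immediately before a voiceless consonant (p/t/k/s/f). No change.
Rule 3: Final Devoicing: the word ends in the vowel 'u', not a consonant. No change.
Final form: 'zuku'

zuku


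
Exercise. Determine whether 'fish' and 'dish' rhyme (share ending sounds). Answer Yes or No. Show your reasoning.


Rime (stressed vowel + following sounds) of 'fish': -ish = /ɪʃ/
Rime of 'dish': -ish = /ɪʃ/
/ɪʃ/ and /ɪʃ/ are the same ending sound, so the words rhyme.

Yes


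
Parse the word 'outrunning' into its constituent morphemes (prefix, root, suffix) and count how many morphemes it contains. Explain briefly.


Step 1: Identify prefix: 'out' (meaning: surpass)
Step 2: Identify root: 'run'
Step 3: Identify suffix(es): 'ing'
Decomposition: out- (prefix: surpass) + run (root) + -ing (suffix: ongoing action)
Total morphemes: 3

3 morphemes (out- (prefix: surpass) + run (root) + -ing (suffix: ongoing action))


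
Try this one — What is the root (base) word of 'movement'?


Remove suffix '-ment' from 'movement' to get root 'move'.

move


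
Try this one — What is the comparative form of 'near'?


Apply comparative formation (add -er): 'near' -> 'nearer'.

nearer


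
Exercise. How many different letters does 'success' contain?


Unique letters in 'success': {c, e, s, u} = 4 distinct letters.

4


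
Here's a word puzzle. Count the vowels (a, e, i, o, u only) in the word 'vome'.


Vowels in 'vome': o, e = 2 vowels.

2


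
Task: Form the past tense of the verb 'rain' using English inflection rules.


Apply rule: Add -ed. 'rain' becomes 'rained'.

rained


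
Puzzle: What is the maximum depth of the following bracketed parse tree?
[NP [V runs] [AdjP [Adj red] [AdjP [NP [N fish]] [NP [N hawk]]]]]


Count bracket nesting levels:
'[' at pos 0: depth = 1
'[' at pos 4: depth = 2
'[' at pos 13: depth = 2
'[' at pos 19: depth = 3
'[' at pos 29: depth = 3
'[' at pos 35: depth = 4
'[' at pos 39: depth = 5
'[' at pos 49: depth = 4
'[' at pos 53: depth = 5
Maximum depth reached: 5

5


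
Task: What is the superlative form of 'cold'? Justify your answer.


Apply superlative formation (add -est): 'cold' -> 'coldest'.

coldest


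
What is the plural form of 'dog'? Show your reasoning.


Apply rule: Add -s. 'dog' becomes 'dogs'.

dogs


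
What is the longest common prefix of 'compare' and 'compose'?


Compare from the start: 4 characters match: 'comp'. Mismatch at position 5: 'a' vs 'o'.

comp


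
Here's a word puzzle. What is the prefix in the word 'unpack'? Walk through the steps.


The word 'unpack' = 'un' (prefix) + 'pack' (root). The prefix is 'un'.

un


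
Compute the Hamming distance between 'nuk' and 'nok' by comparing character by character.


Alignment:
Position 1: 'n' vs 'n' = match
Position 2: 'u' vs 'o' = DIFFER
Position 3: 'k' vs 'k' = match
Total differences: 1

1


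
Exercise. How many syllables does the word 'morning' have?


Break 'morning' into syllables: morn-ing -> morn | ing = 2 syllables

2 syllables


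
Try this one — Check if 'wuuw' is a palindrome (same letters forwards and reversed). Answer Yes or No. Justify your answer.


Forward: 'wuuw'
Reversed: 'wuuw'
They are identical.

Yes


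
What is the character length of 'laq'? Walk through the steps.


Spell out 'laq' and number each letter: l(1), a(2), q(3). Total: 3 letters.

3


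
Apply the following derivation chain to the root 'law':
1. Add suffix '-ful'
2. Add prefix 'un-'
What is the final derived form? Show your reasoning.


Step 1: Add suffix '-ful' to 'law' = 'lawful'
Step 2: Add prefix 'un-' to 'lawful' = 'unlawful'

unlawful


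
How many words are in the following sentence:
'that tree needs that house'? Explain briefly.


Split into words: that | tree | needs | that | house = 5 words.

5


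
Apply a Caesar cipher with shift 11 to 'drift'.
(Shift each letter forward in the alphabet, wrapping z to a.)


Shift each letter by 11: d -> o, r -> c, i -> t, f -> q, t -> e. Result: 'octqe'.

octqe


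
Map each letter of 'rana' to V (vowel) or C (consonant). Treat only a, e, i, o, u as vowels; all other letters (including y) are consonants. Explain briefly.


Letter mapping: r = C, a = V, n = C, a = V.

CVCV


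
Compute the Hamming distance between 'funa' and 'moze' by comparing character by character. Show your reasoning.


Alignment:
Position 1: 'f' vs 'm' = DIFFER
Position 2: 'u' vs 'o' = DIFFER
Position 3: 'n' vs 'z' = DIFFER
Position 4: 'a' vs 'e' = DIFFER
Total differences: 4

4


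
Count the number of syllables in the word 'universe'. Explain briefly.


Break 'universe' into syllables: u-ni-verse -> u | ni | verse = 3 syllables

3 syllables


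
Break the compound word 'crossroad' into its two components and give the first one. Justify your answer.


Split 'crossroad' into 'cross' + 'road'. The first part is 'cross'.

cross


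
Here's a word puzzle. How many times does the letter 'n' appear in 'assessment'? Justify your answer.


Letter 'n' in 'assessment': found at position(s) 9 = 1 occurrence(s).

1


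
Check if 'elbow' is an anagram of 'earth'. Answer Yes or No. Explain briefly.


Sorted letters of 'elbow': 'below'
Sorted letters of 'earth': 'aehrt'
They do not match.

No


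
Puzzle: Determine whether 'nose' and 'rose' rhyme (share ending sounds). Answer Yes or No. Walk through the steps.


Rime (stressed vowel + following sounds) of 'nose': -ose = /oʊz/
Rime of 'rose': -ose = /oʊz/
/oʊz/ and /oʊz/ are the same ending sound, so the words rhyme.

Yes


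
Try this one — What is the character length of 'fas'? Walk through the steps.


Spell out 'fas' and number each letter: f(1), a(2), s(3). Total: 3 letters.

3


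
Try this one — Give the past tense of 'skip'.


Apply rule: Double final consonant and add -ed. 'skip' becomes 'skipped'.

skipped


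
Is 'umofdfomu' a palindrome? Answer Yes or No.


Forward: 'umofdfomu'
Reversed: 'umofdfomu'
They are identical.

Yes


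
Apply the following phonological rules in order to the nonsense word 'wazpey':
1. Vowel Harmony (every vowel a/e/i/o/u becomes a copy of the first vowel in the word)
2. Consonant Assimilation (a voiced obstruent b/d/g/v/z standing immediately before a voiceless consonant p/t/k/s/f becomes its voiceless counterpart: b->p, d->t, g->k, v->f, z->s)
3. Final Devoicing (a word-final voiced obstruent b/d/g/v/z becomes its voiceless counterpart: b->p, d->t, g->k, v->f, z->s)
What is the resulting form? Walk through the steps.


Starting form: 'wazpey'
Rule 1: Vowel Harmony: all vowels become 'a' (matching first vowel). 'wazpey' -> 'wazpay'
Rule 2: Consonant Assimilation: voiced obstruent before voiceless consonant becomes voiceless ('zp' -> 'sp'). 'wazpay' -> 'waspay'
Rule 3: Final Devoicing: final consonant 'y' is not one of the voiced obstruents b/d/g/v/z. No change.
Final form: 'waspay'

waspay


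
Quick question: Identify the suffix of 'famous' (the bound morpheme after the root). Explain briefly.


The word 'famous' = 'fame' (root) + '-ous' (suffix). The suffix is '-ous'.

ous


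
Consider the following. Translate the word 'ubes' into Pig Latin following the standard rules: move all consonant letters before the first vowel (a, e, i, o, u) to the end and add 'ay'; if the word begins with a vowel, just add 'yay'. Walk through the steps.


'ubes' starts with a vowel, so add 'yay': 'ubesyay'.

ubesyay


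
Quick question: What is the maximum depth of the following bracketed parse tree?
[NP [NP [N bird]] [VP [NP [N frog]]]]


Count bracket nesting levels:
'[' at pos 0: depth = 1
'[' at pos 4: depth = 2
'[' at pos 8: depth = 3
'[' at pos 18: depth = 2
'[' at pos 22: depth = 3
'[' at pos 26: depth = 4
Maximum depth reached: 4

4
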